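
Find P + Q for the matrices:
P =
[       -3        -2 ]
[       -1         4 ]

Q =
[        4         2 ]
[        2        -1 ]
P + Q =
[        1         0 ]
[        1         3 ]

Matrix addition is elementwise: (P+Q)[i][j] = P[i][j] + Q[i][j].
  (P+Q)[0][0] = (-3) + (4) = 1
  (P+Q)[0][1] = (-2) + (2) = 0
  (P+Q)[1][0] = (-1) + (2) = 1
  (P+Q)[1][1] = (4) + (-1) = 3
P + Q =
[        1         0 ]
[        1         3 ]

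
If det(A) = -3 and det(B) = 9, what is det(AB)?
-27

Use the multiplicative property of determinants: det(AB) = det(A)*det(B).
det(AB) = (-3)*(9) = -27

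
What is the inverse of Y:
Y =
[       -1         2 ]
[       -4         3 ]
det(Y) = 5
Y⁻¹ =
[      3/5      -2/5 ]
[      4/5      -1/5 ]

For a 2×2 matrix Y = [[a, b], [c, d]] with det(Y) ≠ 0, Y⁻¹ = (1/det(Y)) * [[d, -b], [-c, a]].
det(Y) = (-1)*(3) - (2)*(-4) = -3 + 8 = 5.
Y⁻¹ = (1/5) * [[3, -2], [4, -1]].
Dividing each entry by 5 and reducing:
Y⁻¹ =
[      3/5      -2/5 ]
[      4/5      -1/5 ]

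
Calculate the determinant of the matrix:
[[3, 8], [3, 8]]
0

For a 2×2 matrix [[a, b], [c, d]], det = ad - bc
det = (3)(8) - (8)(3) = 24 - 24 = 0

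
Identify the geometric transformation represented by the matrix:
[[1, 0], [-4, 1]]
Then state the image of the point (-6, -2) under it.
vertical shear with factor -4; image of (-6, -2) is (-6, 22)

The matrix [[1, 0], [k, 1]] sends (x, y) to (x, -4x + y), leaving the x-coordinate fixed: a vertical shear.
The matrix [[1, 0], [-4, 1]] represents: vertical shear with factor -4.
Applying it to (-6, -2): [1·-6 + 0·-2, -4·-6 + 1·-2] = (-6, 22).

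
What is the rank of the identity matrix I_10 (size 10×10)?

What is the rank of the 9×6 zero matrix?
rank(I_10) = 10, rank(0) = 0

The identity I_10 has 10 columns that are the standard basis vectors e_1, …, e_10. These are linearly independent, so all 10 columns are pivots and rank(I_10) = 10.
The 9×6 zero matrix has every entry zero, so every row is the zero row and there are no pivots; rank(0) = 0.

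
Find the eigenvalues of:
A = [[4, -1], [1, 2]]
λ = 3, 3

Solve det(A - λI) = 0. For a 2×2 matrix this is λ² - (trace)λ + det = 0.
trace(A) = 4 + 2 = 6.
det(A) = (4)*(2) - (-1)*(1) = 8 + 1 = 9.
Characteristic equation: λ² - (6)λ + (9) = 0.
Discriminant: (6)² - 4*(9) = 36 - 36 = 0.
Roots: λ = (6 ± √0) / 2 = 3, 3.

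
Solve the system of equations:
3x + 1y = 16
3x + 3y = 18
x = 5, y = 1

Use elimination (row reduction):
Equation 1: 3x + 1y = 16.
Equation 2: 3x + 3y = 18.
Multiply Eq1 by 3 and Eq2 by 3: 9x + 3y = 48;  9x + 9y = 54.
Subtract: (6)y = 6, so y = 1.
Back-substitute into Eq1: 3x + 1*(1) = 16, so x = 5.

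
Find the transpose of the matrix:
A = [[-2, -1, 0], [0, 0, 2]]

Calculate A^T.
[[-2, 0], [-1, 0], [0, 2]]

The transpose sends entry (i,j) to (j,i); rows become columns.
Row 0 of A: [-2, -1, 0] -> column 0 of A^T.
Row 1 of A: [0, 0, 2] -> column 1 of A^T.
A^T = [[-2, 0], [-1, 0], [0, 2]]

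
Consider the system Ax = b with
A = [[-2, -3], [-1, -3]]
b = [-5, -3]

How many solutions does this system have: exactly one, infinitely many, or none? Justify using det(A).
Exactly one solution

Compute det(A) = (-2)*(-3) - (-3)*(-1) = 3.
Because det(A) ≠ 0, A is invertible and Ax = b has a unique solution for every b (here x = A⁻¹ b).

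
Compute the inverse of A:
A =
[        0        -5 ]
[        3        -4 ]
det(A) = 15
A⁻¹ =
[    -4/15       1/3 ]
[     -1/5         0 ]

For a 2×2 matrix A = [[a, b], [c, d]] with det(A) ≠ 0, A⁻¹ = (1/det(A)) * [[d, -b], [-c, a]].
det(A) = (0)*(-4) - (-5)*(3) = 0 + 15 = 15.
A⁻¹ = (1/15) * [[-4, 5], [-3, 0]].
Dividing each entry by 15 and reducing:
A⁻¹ =
[    -4/15       1/3 ]
[     -1/5         0 ]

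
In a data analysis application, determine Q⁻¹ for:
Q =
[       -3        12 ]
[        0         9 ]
det(Q) = -27
Q⁻¹ =
[     -1/3       4/9 ]
[        0       1/9 ]

For a 2×2 matrix Q = [[a, b], [c, d]] with det(Q) ≠ 0, Q⁻¹ = (1/det(Q)) * [[d, -b], [-c, a]].
det(Q) = (-3)*(9) - (12)*(0) = -27 - 0 = -27.
Q⁻¹ = (1/-27) * [[9, -12], [0, -3]].
Dividing each entry by -27 and reducing:
Q⁻¹ =
[     -1/3       4/9 ]
[        0       1/9 ]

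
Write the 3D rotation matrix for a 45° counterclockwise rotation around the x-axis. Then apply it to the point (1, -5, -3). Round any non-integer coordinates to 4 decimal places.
R = [[1, 0, 0], [0, √2/2, -√2/2], [0, √2/2, √2/2]]; R·(1, -5, -3) = (1.0000, -1.4142, -5.6569)

Rotation matrix for 45° around x-axis:
cos(45°) = √2/2, sin(45°) = √2/2
R = [[1, 0, 0], [0, √2/2, -√2/2], [0, √2/2, √2/2]]
Apply to (1, -5, -3): R·[1, -5, -3]ᵀ = (1.0000, -1.4142, -5.6569)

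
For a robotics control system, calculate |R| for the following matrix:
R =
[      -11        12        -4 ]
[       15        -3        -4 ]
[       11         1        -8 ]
det(R) = 412

Expand along row 0 (cofactor expansion): det(R) = a*(e*i - f*h) - b*(d*i - f*g) + c*(d*h - e*g), where the 3×3 is [[a, b, c], [d, e, f], [g, h, i]].
Minor M_00 = (-3)*(-8) - (-4)*(1) = 24 + 4 = 28.
Minor M_01 = (15)*(-8) - (-4)*(11) = -120 + 44 = -76.
Minor M_02 = (15)*(1) - (-3)*(11) = 15 + 33 = 48.
det(R) = (-11)*(28) - (12)*(-76) + (-4)*(48) = -308 + 912 - 192 = 412.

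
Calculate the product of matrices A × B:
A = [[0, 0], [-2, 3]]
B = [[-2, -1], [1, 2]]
[[0, 0], [7, 8]]

Matrix multiplication:
C[0][0] = 0×-2 + 0×1 = 0
C[0][1] = 0×-1 + 0×2 = 0
C[1][0] = -2×-2 + 3×1 = 7
C[1][1] = -2×-1 + 3×2 = 8
Result: [[0, 0], [7, 8]]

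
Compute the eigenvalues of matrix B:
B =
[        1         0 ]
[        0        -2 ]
λ = -2, 1

Solve det(B - λI) = 0. For a 2×2 matrix the characteristic equation is λ² - (trace)λ + det = 0.
trace(B) = a + d = 1 - 2 = -1.
det(B) = a*d - b*c = (1)*(-2) - (0)*(0) = -2 - 0 = -2.
Characteristic equation: λ² - (-1)λ + (-2) = 0.
Discriminant = (-1)² - 4*(-2) = 1 + 8 = 9.
λ = (-1 ± √9) / 2 = (-1 ± 3) / 2 = -2, 1.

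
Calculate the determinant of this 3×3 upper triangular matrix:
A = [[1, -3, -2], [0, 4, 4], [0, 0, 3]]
12

The determinant of a triangular matrix is the product of its diagonal entries (the off-diagonal entries above the diagonal do not affect it).
det(A) = (1) * (4) * (3) = 12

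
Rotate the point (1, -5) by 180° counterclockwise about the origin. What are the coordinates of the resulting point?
(-1, 5)

Rotation matrix R(θ) = [[cos θ, -sin θ], [sin θ, cos θ]]; for θ = 180°:
R = [[-1, 0], [0, -1]]
Result: R × [1, -5]ᵀ = [-1·1 + (0)·-5, 0·1 + (-1)·-5]ᵀ = (-1, 5)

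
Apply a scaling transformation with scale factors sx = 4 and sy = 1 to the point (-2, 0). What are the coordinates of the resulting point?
(-8, 0)

Scaling matrix:
[[4, 0], [0, 1]]
Result: (-2 × 4, 0 × 1) = (-8, 0)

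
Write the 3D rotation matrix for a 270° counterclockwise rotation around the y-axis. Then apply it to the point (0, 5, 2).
R = [[0, 0, -1], [0, 1, 0], [1, 0, 0]]; R·(0, 5, 2) = (-2, 5, 0)

Rotation matrix for 270° around y-axis:
cos(270°) = 0, sin(270°) = -1
R = [[0, 0, -1], [0, 1, 0], [1, 0, 0]]
Apply to (0, 5, 2): R·[0, 5, 2]ᵀ = (-2, 5, 0)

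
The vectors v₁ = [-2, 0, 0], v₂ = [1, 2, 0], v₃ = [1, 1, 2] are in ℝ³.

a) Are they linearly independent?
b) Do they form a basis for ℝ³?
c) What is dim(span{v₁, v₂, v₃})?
Yes independent, yes basis, dim = 3

Stack v₁, v₂, v₃ as rows of a 3×3 matrix.
[[-2, 0, 0]; [1, 2, 0]; [1, 1, 2]] is already lower triangular with nonzero diagonal entries (-2, 2, 2), so its determinant is the product of the diagonal entries, det = (-2)·(2)·(2) = -8 ≠ 0, and the rows are linearly independent.
Three linearly independent vectors in ℝ³ form a basis for ℝ³, so dim(span{v₁,v₂,v₃}) = 3.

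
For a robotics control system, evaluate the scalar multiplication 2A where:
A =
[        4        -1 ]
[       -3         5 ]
2A =
[        8        -2 ]
[       -6        10 ]

Scalar multiplication is elementwise: (2A)[i][j] = 2 * A[i][j].
  (2A)[0][0] = 2 * (4) = 8
  (2A)[0][1] = 2 * (-1) = -2
  (2A)[1][0] = 2 * (-3) = -6
  (2A)[1][1] = 2 * (5) = 10
2A =
[        8        -2 ]
[       -6        10 ]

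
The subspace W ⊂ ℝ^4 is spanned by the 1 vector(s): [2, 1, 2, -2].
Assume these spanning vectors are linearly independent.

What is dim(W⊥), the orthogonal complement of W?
dim(W⊥) = 3

For any subspace W of ℝ^n, dim(W) + dim(W⊥) = n (the whole-space dimension).
Here the given 1 vectors are linearly independent, so dim(W) = 1.
Thus dim(W⊥) = n - dim(W) = 4 - 1 = 3.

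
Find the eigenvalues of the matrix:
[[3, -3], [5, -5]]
λ = -2 and λ = 0

Characteristic equation: det(A - λI) = 0
λ² - (trace)λ + (det) = 0
λ² - (-2)λ + (0) = 0
λ² + 2λ + 0 = 0
Solving: λ = -2, 0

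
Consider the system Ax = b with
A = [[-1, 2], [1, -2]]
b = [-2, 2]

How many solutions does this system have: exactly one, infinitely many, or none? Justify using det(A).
Infinitely many solutions

det(A) = (-1)*(-2) - (2)*(1) = 0, so A is singular (column 2 is -2 times column 1).
b = [-2, 2] = 2 * column 1 of A, so b lies in the column space of A.
A singular matrix whose right-hand side is in its column space gives a 1-parameter family of solutions — infinitely many.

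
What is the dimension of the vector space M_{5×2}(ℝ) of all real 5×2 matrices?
Dimension = 10

A real 5×2 matrix is determined by its 5·2 = 10 independent entries.
A standard basis is {E_ij : 1 ≤ i ≤ 5, 1 ≤ j ≤ 2}, where E_ij has a 1 in position (i, j) and 0 elsewhere — there are 10 such matrices, and they are linearly independent and span M_{5×2}(ℝ).
Therefore dim(M_{5×2}(ℝ)) = 10.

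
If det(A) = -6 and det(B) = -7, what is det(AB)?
42

Use the multiplicative property of determinants: det(AB) = det(A)*det(B).
det(AB) = (-6)*(-7) = 42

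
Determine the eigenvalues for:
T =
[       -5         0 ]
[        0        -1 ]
λ = -5, -1

Solve det(T - λI) = 0. For a 2×2 matrix the characteristic equation is λ² - (trace)λ + det = 0.
trace(T) = a + d = -5 - 1 = -6.
det(T) = a*d - b*c = (-5)*(-1) - (0)*(0) = 5 - 0 = 5.
Characteristic equation: λ² - (-6)λ + (5) = 0.
Discriminant = (-6)² - 4*(5) = 36 - 20 = 16.
λ = (-6 ± √16) / 2 = (-6 ± 4) / 2 = -5, -1.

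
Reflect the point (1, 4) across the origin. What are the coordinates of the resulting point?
(-1, -4)

Reflection across origin: (1, 4) → (-1, -4)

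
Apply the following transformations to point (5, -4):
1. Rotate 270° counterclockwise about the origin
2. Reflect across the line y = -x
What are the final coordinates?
(5, 4)

Step 1: Rotate 270° → (-4, -5)
Step 2: Reflect across the line y = -x → (5, 4)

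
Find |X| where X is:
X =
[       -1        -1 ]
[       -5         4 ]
det(X) = -9

For a 2×2 matrix [[a, b], [c, d]], det = a*d - b*c.
det(X) = (-1)*(4) - (-1)*(-5) = -4 - 5 = -9.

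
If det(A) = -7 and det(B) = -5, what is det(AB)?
35

Use the multiplicative property of determinants: det(AB) = det(A)*det(B).
det(AB) = (-7)*(-5) = 35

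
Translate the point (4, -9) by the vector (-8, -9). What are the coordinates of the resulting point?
(-4, -18)

Translation by (-8, -9):
x' = 4 + -8 = -4
y' = -9 + -9 = -18
Homogeneous matrix: [[1, 0, -8], [0, 1, -9], [0, 0, 1]]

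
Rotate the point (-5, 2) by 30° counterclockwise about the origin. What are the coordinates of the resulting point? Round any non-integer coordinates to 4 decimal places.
(-5.3301, -0.7679)

Rotation matrix R(θ) = [[cos θ, -sin θ], [sin θ, cos θ]]; for θ = 30°:
R = [[√3/2, -1/2], [1/2, √3/2]]
Result: R × [-5, 2]ᵀ = [√3/2·-5 + (-1/2)·2, 1/2·-5 + (√3/2)·2]ᵀ = (-5.3301, -0.7679)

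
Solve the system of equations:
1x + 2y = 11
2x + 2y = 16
x = 5, y = 3

Use elimination (row reduction):
Equation 1: 1x + 2y = 11.
Equation 2: 2x + 2y = 16.
Multiply Eq1 by 2 and Eq2 by 1: 2x + 4y = 22;  2x + 2y = 16.
Subtract: (-2)y = -6, so y = 3.
Back-substitute into Eq1: 1x + 2*(3) = 11, so x = 5.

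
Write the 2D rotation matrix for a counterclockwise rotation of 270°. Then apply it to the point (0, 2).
R = [[0, 1], [-1, 0]]; R·(0, 2) = (2, 0)

Rotation matrix formula: R(θ) = [[cos θ, -sin θ], [sin θ, cos θ]]
For θ = 270°:
cos(270°) = 0
sin(270°) = -1
R = [[0, 1], [-1, 0]]
Apply to (0, 2): [0·0 + (1)·2, -1·0 + 0·2] = (2, 0)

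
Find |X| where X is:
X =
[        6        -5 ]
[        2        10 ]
det(X) = 70

For a 2×2 matrix [[a, b], [c, d]], det = a*d - b*c.
det(X) = (6)*(10) - (-5)*(2) = 60 + 10 = 70.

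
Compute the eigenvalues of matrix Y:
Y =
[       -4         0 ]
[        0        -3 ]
λ = -4, -3

Solve det(Y - λI) = 0. For a 2×2 matrix the characteristic equation is λ² - (trace)λ + det = 0.
trace(Y) = a + d = -4 - 3 = -7.
det(Y) = a*d - b*c = (-4)*(-3) - (0)*(0) = 12 - 0 = 12.
Characteristic equation: λ² - (-7)λ + (12) = 0.
Discriminant = (-7)² - 4*(12) = 49 - 48 = 1.
λ = (-7 ± √1) / 2 = (-7 ± 1) / 2 = -4, -3.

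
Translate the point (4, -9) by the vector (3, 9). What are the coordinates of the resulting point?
(7, 0)

Translation by (3, 9):
x' = 4 + 3 = 7
y' = -9 + 9 = 0
Homogeneous matrix: [[1, 0, 3], [0, 1, 9], [0, 0, 1]]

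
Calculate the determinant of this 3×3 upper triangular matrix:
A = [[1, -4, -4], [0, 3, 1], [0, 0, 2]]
6

The determinant of a triangular matrix is the product of its diagonal entries (the off-diagonal entries above the diagonal do not affect it).
det(A) = (1) * (3) * (2) = 6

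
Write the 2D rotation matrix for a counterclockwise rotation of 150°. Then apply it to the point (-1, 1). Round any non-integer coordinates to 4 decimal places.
R = [[-√3/2, -1/2], [1/2, -√3/2]]; R·(-1, 1) = (0.3660, -1.3660)

Rotation matrix formula: R(θ) = [[cos θ, -sin θ], [sin θ, cos θ]]
For θ = 150°:
cos(150°) = -√3/2
sin(150°) = 1/2
R = [[-√3/2, -1/2], [1/2, -√3/2]]
Apply to (-1, 1): [-√3/2·-1 + (-1/2)·1, 1/2·-1 + -√3/2·1] = (0.3660, -1.3660)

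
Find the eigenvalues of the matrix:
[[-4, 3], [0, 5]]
λ = -4 and λ = 5

Characteristic equation: det(A - λI) = 0
λ² - (trace)λ + (det) = 0
λ² - (1)λ + (-20) = 0
λ² - 1λ - 20 = 0
Solving: λ = -4, 5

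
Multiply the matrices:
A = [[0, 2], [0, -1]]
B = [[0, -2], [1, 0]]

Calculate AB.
[[2, 0], [-1, 0]]

Each entry (i,j) of AB = sum over k of A[i][k]*B[k][j].
(AB)[0][0] = (0)*(0) + (2)*(1) = 2
(AB)[0][1] = (0)*(-2) + (2)*(0) = 0
(AB)[1][0] = (0)*(0) + (-1)*(1) = -1
(AB)[1][1] = (0)*(-2) + (-1)*(0) = 0
AB = [[2, 0], [-1, 0]]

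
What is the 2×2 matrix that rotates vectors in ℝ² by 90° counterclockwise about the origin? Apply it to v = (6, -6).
R = [[0, -1], [1, 0]]; R·v = (6, 6)

A counterclockwise rotation by angle θ in ℝ² has matrix R(θ) = [[cos θ, -sin θ], [sin θ, cos θ]].
For θ = 90°: cos θ = 0, sin θ = 1.
R(90°) = [[0, -1], [1, 0]].
R·v = [0·6 + (-1)·-6, 1·6 + 0·-6] = (6, 6).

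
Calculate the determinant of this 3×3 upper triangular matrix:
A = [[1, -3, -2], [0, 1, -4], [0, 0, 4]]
4

The determinant of a triangular matrix is the product of its diagonal entries (the off-diagonal entries above the diagonal do not affect it).
det(A) = (1) * (1) * (4) = 4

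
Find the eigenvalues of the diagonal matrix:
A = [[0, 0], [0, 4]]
λ₁ = 0, λ₂ = 4

The characteristic polynomial of A is det(A - λI) = (0 - λ)(4 - λ) = 0.
The roots are λ = 0 and λ = 4, so the eigenvalues are the diagonal entries.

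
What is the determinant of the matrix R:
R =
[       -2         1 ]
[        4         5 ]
det(R) = -14

For a 2×2 matrix [[a, b], [c, d]], det = a*d - b*c.
det(R) = (-2)*(5) - (1)*(4) = -10 - 4 = -14.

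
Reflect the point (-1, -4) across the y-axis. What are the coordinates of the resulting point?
(1, -4)

Reflection across y-axis: (-1, -4) → (1, -4)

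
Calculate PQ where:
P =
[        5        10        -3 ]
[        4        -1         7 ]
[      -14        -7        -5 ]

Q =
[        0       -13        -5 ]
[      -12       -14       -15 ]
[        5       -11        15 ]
PQ =
[     -135      -172      -220 ]
[       47      -115       100 ]
[       59       335       100 ]

Matrix multiplication: (PQ)[i][j] = sum over k of P[i][k] * Q[k][j].
  (PQ)[0][0] = (5)*(0) + (10)*(-12) + (-3)*(5) = -135
  (PQ)[0][1] = (5)*(-13) + (10)*(-14) + (-3)*(-11) = -172
  (PQ)[0][2] = (5)*(-5) + (10)*(-15) + (-3)*(15) = -220
  (PQ)[1][0] = (4)*(0) + (-1)*(-12) + (7)*(5) = 47
  (PQ)[1][1] = (4)*(-13) + (-1)*(-14) + (7)*(-11) = -115
  (PQ)[1][2] = (4)*(-5) + (-1)*(-15) + (7)*(15) = 100
  (PQ)[2][0] = (-14)*(0) + (-7)*(-12) + (-5)*(5) = 59
  (PQ)[2][1] = (-14)*(-13) + (-7)*(-14) + (-5)*(-11) = 335
  (PQ)[2][2] = (-14)*(-5) + (-7)*(-15) + (-5)*(15) = 100
PQ =
[     -135      -172      -220 ]
[       47      -115       100 ]
[       59       335       100 ]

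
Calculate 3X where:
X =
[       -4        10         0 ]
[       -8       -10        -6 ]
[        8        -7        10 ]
3X =
[      -12        30         0 ]
[      -24       -30       -18 ]
[       24       -21        30 ]

Scalar multiplication is elementwise: (3X)[i][j] = 3 * X[i][j].
  (3X)[0][0] = 3 * (-4) = -12
  (3X)[0][1] = 3 * (10) = 30
  (3X)[0][2] = 3 * (0) = 0
  (3X)[1][0] = 3 * (-8) = -24
  (3X)[1][1] = 3 * (-10) = -30
  (3X)[1][2] = 3 * (-6) = -18
  (3X)[2][0] = 3 * (8) = 24
  (3X)[2][1] = 3 * (-7) = -21
  (3X)[2][2] = 3 * (10) = 30
3X =
[      -12        30         0 ]
[      -24       -30       -18 ]
[       24       -21        30 ]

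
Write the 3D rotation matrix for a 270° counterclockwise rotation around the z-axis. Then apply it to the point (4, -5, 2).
R = [[0, 1, 0], [-1, 0, 0], [0, 0, 1]]; R·(4, -5, 2) = (-5, -4, 2)

Rotation matrix for 270° around z-axis:
cos(270°) = 0, sin(270°) = -1
R = [[0, 1, 0], [-1, 0, 0], [0, 0, 1]]
Apply to (4, -5, 2): R·[4, -5, 2]ᵀ = (-5, -4, 2)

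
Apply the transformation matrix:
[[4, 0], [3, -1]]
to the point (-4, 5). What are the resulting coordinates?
(-16, -17)

Matrix multiplication:
[[4, 0], [3, -1]] × [-4, 5]ᵀ
= [4×-4 + 0×5, 3×-4 + -1×5]ᵀ
= [-16.0000, -17.0000]ᵀ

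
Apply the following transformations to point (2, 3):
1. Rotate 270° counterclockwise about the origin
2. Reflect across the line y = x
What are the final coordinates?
(-2, 3)

Step 1: Rotate 270° → (3, -2)
Step 2: Reflect across the line y = x → (-2, 3)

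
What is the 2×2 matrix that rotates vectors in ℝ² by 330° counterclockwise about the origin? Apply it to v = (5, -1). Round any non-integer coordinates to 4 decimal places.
R = [[√3/2, 1/2], [-1/2, √3/2]]; R·v = (3.8301, -3.3660)

A counterclockwise rotation by angle θ in ℝ² has matrix R(θ) = [[cos θ, -sin θ], [sin θ, cos θ]].
For θ = 330°: cos θ = √3/2, sin θ = -1/2.
R(330°) = [[√3/2, 1/2], [-1/2, √3/2]].
R·v = [√3/2·5 + (1/2)·-1, -1/2·5 + √3/2·-1] = (3.8301, -3.3660).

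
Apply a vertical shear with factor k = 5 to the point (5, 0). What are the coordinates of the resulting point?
(5, 25)

Shear matrix for vertical shear with factor k = 5:
[[1, 0], [5, 1]]
Result: (5, 0) → (5, 25)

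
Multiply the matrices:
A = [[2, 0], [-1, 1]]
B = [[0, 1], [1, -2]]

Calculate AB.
[[0, 2], [1, -3]]

Each entry (i,j) of AB = sum over k of A[i][k]*B[k][j].
(AB)[0][0] = (2)*(0) + (0)*(1) = 0
(AB)[0][1] = (2)*(1) + (0)*(-2) = 2
(AB)[1][0] = (-1)*(0) + (1)*(1) = 1
(AB)[1][1] = (-1)*(1) + (1)*(-2) = -3
AB = [[0, 2], [1, -3]]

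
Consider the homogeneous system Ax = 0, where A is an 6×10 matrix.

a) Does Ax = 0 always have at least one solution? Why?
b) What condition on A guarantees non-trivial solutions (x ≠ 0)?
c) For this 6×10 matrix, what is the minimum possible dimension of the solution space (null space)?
a) Yes, x = 0 is always a solution. b) When A has linearly dependent columns (rank < n). c) Minimum nullity = 4.

a) x = 0 satisfies A·0 = 0, so the zero vector is always a solution.
b) Non-trivial solutions exist iff the columns of A are linearly dependent, equivalently rank(A) < n (the number of columns).
c) By rank-nullity, rank(A) + nullity(A) = n = 10. Since A has only 6 rows, rank(A) ≤ 6, so nullity(A) ≥ 10 - 6 = 4.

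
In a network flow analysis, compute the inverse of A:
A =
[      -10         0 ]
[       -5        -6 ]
det(A) = 60
A⁻¹ =
[    -1/10         0 ]
[     1/12      -1/6 ]

For a 2×2 matrix A = [[a, b], [c, d]] with det(A) ≠ 0, A⁻¹ = (1/det(A)) * [[d, -b], [-c, a]].
det(A) = (-10)*(-6) - (0)*(-5) = 60 - 0 = 60.
A⁻¹ = (1/60) * [[-6, 0], [5, -10]].
Dividing each entry by 60 and reducing:
A⁻¹ =
[    -1/10         0 ]
[     1/12      -1/6 ]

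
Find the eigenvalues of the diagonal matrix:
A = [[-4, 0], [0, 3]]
λ₁ = -4, λ₂ = 3

The characteristic polynomial of A is det(A - λI) = (-4 - λ)(3 - λ) = 0.
The roots are λ = -4 and λ = 3, so the eigenvalues are the diagonal entries.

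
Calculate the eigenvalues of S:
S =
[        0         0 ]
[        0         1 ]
λ = 0, 1

Solve det(S - λI) = 0. For a 2×2 matrix the characteristic equation is λ² - (trace)λ + det = 0.
trace(S) = a + d = 0 + 1 = 1.
det(S) = a*d - b*c = (0)*(1) - (0)*(0) = 0 - 0 = 0.
Characteristic equation: λ² - (1)λ + (0) = 0.
Discriminant = (1)² - 4*(0) = 1 - 0 = 1.
λ = (1 ± √1) / 2 = (1 ± 1) / 2 = 0, 1.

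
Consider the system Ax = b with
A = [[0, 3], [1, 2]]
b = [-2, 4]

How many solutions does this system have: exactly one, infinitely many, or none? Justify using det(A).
Exactly one solution

Compute det(A) = (0)*(2) - (3)*(1) = -3.
Because det(A) ≠ 0, A is invertible and Ax = b has a unique solution for every b (here x = A⁻¹ b).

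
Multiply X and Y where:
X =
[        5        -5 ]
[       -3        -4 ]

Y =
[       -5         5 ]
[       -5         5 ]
XY =
[        0         0 ]
[       35       -35 ]

Matrix multiplication: (XY)[i][j] = sum over k of X[i][k] * Y[k][j].
  (XY)[0][0] = (5)*(-5) + (-5)*(-5) = 0
  (XY)[0][1] = (5)*(5) + (-5)*(5) = 0
  (XY)[1][0] = (-3)*(-5) + (-4)*(-5) = 35
  (XY)[1][1] = (-3)*(5) + (-4)*(5) = -35
XY =
[        0         0 ]
[       35       -35 ]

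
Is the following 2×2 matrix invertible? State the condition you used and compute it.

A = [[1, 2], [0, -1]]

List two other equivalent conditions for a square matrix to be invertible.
Yes, invertible; det(A) = -1 ≠ 0. Equivalent conditions: rank(A) = 2; Ax = 0 has only the trivial solution; 0 is not an eigenvalue; the columns of A are linearly independent.

To check invertibility, compute det(A).
The given matrix is triangular, so det(A) equals the product of its diagonal entries = -1 ≠ 0.
Since det(A) ≠ 0, A is invertible.
Equivalent conditions for a square matrix A to be invertible:
- rank(A) = 2 (full rank).
- The homogeneous system Ax = 0 has only the trivial solution x = 0.
- 0 is not an eigenvalue of A.
- The columns (equivalently rows) of A are linearly independent.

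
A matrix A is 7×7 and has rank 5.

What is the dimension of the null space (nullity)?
2

The rank-nullity theorem for an m×n matrix states:
rank(A) + nullity(A) = n (the number of columns).
Here n = 7 and rank(A) = 5, so nullity(A) = 7 - 5 = 2.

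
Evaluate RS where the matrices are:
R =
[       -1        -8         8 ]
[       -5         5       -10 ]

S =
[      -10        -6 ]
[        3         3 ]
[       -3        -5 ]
RS =
[      -38       -58 ]
[       95        95 ]

Matrix multiplication: (RS)[i][j] = sum over k of R[i][k] * S[k][j].
  (RS)[0][0] = (-1)*(-10) + (-8)*(3) + (8)*(-3) = -38
  (RS)[0][1] = (-1)*(-6) + (-8)*(3) + (8)*(-5) = -58
  (RS)[1][0] = (-5)*(-10) + (5)*(3) + (-10)*(-3) = 95
  (RS)[1][1] = (-5)*(-6) + (5)*(3) + (-10)*(-5) = 95
RS =
[      -38       -58 ]
[       95        95 ]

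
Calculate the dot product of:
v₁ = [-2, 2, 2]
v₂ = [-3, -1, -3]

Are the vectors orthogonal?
-2, No

The dot product is the sum of products of corresponding components.
v₁·v₂ = (-2)*(-3) + (2)*(-1) + (2)*(-3) = 6 - 2 - 6 = -2.
Two vectors are orthogonal iff their dot product is 0; here the dot product is -2, so the vectors are not orthogonal.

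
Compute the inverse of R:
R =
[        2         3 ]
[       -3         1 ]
det(R) = 11
R⁻¹ =
[     1/11     -3/11 ]
[     3/11      2/11 ]

For a 2×2 matrix R = [[a, b], [c, d]] with det(R) ≠ 0, R⁻¹ = (1/det(R)) * [[d, -b], [-c, a]].
det(R) = (2)*(1) - (3)*(-3) = 2 + 9 = 11.
R⁻¹ = (1/11) * [[1, -3], [3, 2]].
Dividing each entry by 11 and reducing:
R⁻¹ =
[     1/11     -3/11 ]
[     3/11      2/11 ]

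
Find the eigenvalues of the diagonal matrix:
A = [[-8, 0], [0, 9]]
λ₁ = -8, λ₂ = 9

The characteristic polynomial of A is det(A - λI) = (-8 - λ)(9 - λ) = 0.
The roots are λ = -8 and λ = 9, so the eigenvalues are the diagonal entries.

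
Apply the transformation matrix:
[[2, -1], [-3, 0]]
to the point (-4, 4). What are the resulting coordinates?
(-12, 12)

Matrix multiplication:
[[2, -1], [-3, 0]] × [-4, 4]ᵀ
= [2×-4 + -1×4, -3×-4 + 0×4]ᵀ
= [-12.0000, 12.0000]ᵀ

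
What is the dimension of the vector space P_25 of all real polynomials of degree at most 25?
Dimension = 26

A polynomial of degree at most 25 can be written as a₀ + a₁x + a₂x² + … + a_25x^25, with 26 free coefficients a₀, …, a_25.
The set {1, x, x², …, x^25} is a basis: it spans P_25 (every such polynomial is a linear combination of these) and is linearly independent (a polynomial is zero iff all its coefficients are zero).
Therefore dim(P_25) = 25 + 1 = 26.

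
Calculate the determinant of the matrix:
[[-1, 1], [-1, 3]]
-2

For a 2×2 matrix [[a, b], [c, d]], det = ad - bc
det = (-1)(3) - (1)(-1) = -3 - -1 = -2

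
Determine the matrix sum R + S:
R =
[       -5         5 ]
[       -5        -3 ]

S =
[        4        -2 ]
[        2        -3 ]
R + S =
[       -1         3 ]
[       -3        -6 ]

Matrix addition is elementwise: (R+S)[i][j] = R[i][j] + S[i][j].
  (R+S)[0][0] = (-5) + (4) = -1
  (R+S)[0][1] = (5) + (-2) = 3
  (R+S)[1][0] = (-5) + (2) = -3
  (R+S)[1][1] = (-3) + (-3) = -6
R + S =
[       -1         3 ]
[       -3        -6 ]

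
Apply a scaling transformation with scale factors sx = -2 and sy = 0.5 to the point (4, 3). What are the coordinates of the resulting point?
(-8, 1.5)

Scaling matrix:
[[-2, 0], [0, 0.50]]
Result: (4 × -2, 3 × 0.5) = (-8, 1.5)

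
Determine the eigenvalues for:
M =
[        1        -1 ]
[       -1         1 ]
λ = 0, 2

Solve det(M - λI) = 0. For a 2×2 matrix the characteristic equation is λ² - (trace)λ + det = 0.
trace(M) = a + d = 1 + 1 = 2.
det(M) = a*d - b*c = (1)*(1) - (-1)*(-1) = 1 - 1 = 0.
Characteristic equation: λ² - (2)λ + (0) = 0.
Discriminant = (2)² - 4*(0) = 4 - 0 = 4.
λ = (2 ± √4) / 2 = (2 ± 2) / 2 = 0, 2.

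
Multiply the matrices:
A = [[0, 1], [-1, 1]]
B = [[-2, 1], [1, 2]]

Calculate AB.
[[1, 2], [3, 1]]

Each entry (i,j) of AB = sum over k of A[i][k]*B[k][j].
(AB)[0][0] = (0)*(-2) + (1)*(1) = 1
(AB)[0][1] = (0)*(1) + (1)*(2) = 2
(AB)[1][0] = (-1)*(-2) + (1)*(1) = 3
(AB)[1][1] = (-1)*(1) + (1)*(2) = 1
AB = [[1, 2], [3, 1]]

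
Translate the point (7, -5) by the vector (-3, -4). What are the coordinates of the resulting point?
(4, -9)

Translation by (-3, -4):
x' = 7 + -3 = 4
y' = -5 + -4 = -9
Homogeneous matrix: [[1, 0, -3], [0, 1, -4], [0, 0, 1]]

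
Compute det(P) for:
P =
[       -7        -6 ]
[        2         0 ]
det(P) = 12

For a 2×2 matrix [[a, b], [c, d]], det = a*d - b*c.
det(P) = (-7)*(0) - (-6)*(2) = 0 + 12 = 12.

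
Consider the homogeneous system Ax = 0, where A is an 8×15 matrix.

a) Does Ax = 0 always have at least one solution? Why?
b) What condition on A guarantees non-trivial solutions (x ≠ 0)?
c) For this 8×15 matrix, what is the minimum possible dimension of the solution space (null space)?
a) Yes, x = 0 is always a solution. b) When A has linearly dependent columns (rank < n). c) Minimum nullity = 7.

a) x = 0 satisfies A·0 = 0, so the zero vector is always a solution.
b) Non-trivial solutions exist iff the columns of A are linearly dependent, equivalently rank(A) < n (the number of columns).
c) By rank-nullity, rank(A) + nullity(A) = n = 15. Since A has only 8 rows, rank(A) ≤ 8, so nullity(A) ≥ 15 - 8 = 7.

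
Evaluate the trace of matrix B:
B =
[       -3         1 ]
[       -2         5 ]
tr(B) = -3 + 5 = 2

The trace of a square matrix is the sum of its diagonal entries.
Diagonal entries of B: B[0][0] = -3, B[1][1] = 5.
tr(B) = -3 + 5 = 2.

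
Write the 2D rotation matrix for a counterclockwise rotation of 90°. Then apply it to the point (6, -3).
R = [[0, -1], [1, 0]]; R·(6, -3) = (3, 6)

Rotation matrix formula: R(θ) = [[cos θ, -sin θ], [sin θ, cos θ]]
For θ = 90°:
cos(90°) = 0
sin(90°) = 1
R = [[0, -1], [1, 0]]
Apply to (6, -3): [0·6 + (-1)·-3, 1·6 + 0·-3] = (3, 6)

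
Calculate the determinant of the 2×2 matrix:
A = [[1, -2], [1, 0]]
2

For A = [[a, b], [c, d]], det(A) = a*d - b*c.
det(A) = (1)*(0) - (-2)*(1) = 0 - -2 = 2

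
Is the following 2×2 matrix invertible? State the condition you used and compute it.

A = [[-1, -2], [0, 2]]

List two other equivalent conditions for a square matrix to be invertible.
Yes, invertible; det(A) = -2 ≠ 0. Equivalent conditions: rank(A) = 2; Ax = 0 has only the trivial solution; 0 is not an eigenvalue; the columns of A are linearly independent.

To check invertibility, compute det(A).
The given matrix is triangular, so det(A) equals the product of its diagonal entries = -2 ≠ 0.
Since det(A) ≠ 0, A is invertible.
Equivalent conditions for a square matrix A to be invertible:
- rank(A) = 2 (full rank).
- The homogeneous system Ax = 0 has only the trivial solution x = 0.
- 0 is not an eigenvalue of A.
- The columns (equivalently rows) of A are linearly independent.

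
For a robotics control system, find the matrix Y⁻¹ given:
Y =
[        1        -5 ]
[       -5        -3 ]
det(Y) = -28
Y⁻¹ =
[     3/28     -5/28 ]
[    -5/28     -1/28 ]

For a 2×2 matrix Y = [[a, b], [c, d]] with det(Y) ≠ 0, Y⁻¹ = (1/det(Y)) * [[d, -b], [-c, a]].
det(Y) = (1)*(-3) - (-5)*(-5) = -3 - 25 = -28.
Y⁻¹ = (1/-28) * [[-3, 5], [5, 1]].
Dividing each entry by -28 and reducing:
Y⁻¹ =
[     3/28     -5/28 ]
[    -5/28     -1/28 ]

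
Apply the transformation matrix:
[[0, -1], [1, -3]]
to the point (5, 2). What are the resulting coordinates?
(-2, -1)

Matrix multiplication:
[[0, -1], [1, -3]] × [5, 2]ᵀ
= [0×5 + -1×2, 1×5 + -3×2]ᵀ
= [-2.0000, -1.0000]ᵀ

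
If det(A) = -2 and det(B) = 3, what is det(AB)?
-6

Use the multiplicative property of determinants: det(AB) = det(A)*det(B).
det(AB) = (-2)*(3) = -6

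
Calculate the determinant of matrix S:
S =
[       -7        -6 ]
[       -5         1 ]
det(S) = -37

For a 2×2 matrix [[a, b], [c, d]], det = a*d - b*c.
det(S) = (-7)*(1) - (-6)*(-5) = -7 - 30 = -37.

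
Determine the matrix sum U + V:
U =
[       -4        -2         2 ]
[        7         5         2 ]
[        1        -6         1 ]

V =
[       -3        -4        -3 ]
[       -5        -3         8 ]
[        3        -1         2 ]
U + V =
[       -7        -6        -1 ]
[        2         2        10 ]
[        4        -7         3 ]

Matrix addition is elementwise: (U+V)[i][j] = U[i][j] + V[i][j].
  (U+V)[0][0] = (-4) + (-3) = -7
  (U+V)[0][1] = (-2) + (-4) = -6
  (U+V)[0][2] = (2) + (-3) = -1
  (U+V)[1][0] = (7) + (-5) = 2
  (U+V)[1][1] = (5) + (-3) = 2
  (U+V)[1][2] = (2) + (8) = 10
  (U+V)[2][0] = (1) + (3) = 4
  (U+V)[2][1] = (-6) + (-1) = -7
  (U+V)[2][2] = (1) + (2) = 3
U + V =
[       -7        -6        -1 ]
[        2         2        10 ]
[        4        -7         3 ]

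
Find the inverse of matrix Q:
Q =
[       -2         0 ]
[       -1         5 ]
det(Q) = -10
Q⁻¹ =
[     -1/2         0 ]
[    -1/10       1/5 ]

For a 2×2 matrix Q = [[a, b], [c, d]] with det(Q) ≠ 0, Q⁻¹ = (1/det(Q)) * [[d, -b], [-c, a]].
det(Q) = (-2)*(5) - (0)*(-1) = -10 - 0 = -10.
Q⁻¹ = (1/-10) * [[5, 0], [1, -2]].
Dividing each entry by -10 and reducing:
Q⁻¹ =
[     -1/2         0 ]
[    -1/10       1/5 ]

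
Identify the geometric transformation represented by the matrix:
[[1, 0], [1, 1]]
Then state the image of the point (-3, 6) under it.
vertical shear with factor 1; image of (-3, 6) is (-3, 3)

The matrix [[1, 0], [k, 1]] sends (x, y) to (x, 1x + y), leaving the x-coordinate fixed: a vertical shear.
The matrix [[1, 0], [1, 1]] represents: vertical shear with factor 1.
Applying it to (-3, 6): [1·-3 + 0·6, 1·-3 + 1·6] = (-3, 3).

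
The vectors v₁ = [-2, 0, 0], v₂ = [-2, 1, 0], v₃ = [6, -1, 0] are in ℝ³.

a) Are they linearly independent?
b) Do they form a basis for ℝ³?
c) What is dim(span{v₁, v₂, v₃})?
Not independent, not a basis, dim(span) = 2

Check whether v₃ can be written as a linear combination of v₁ and v₂.
v₃ = (-2)·v₁ + (-1)·v₂ = [6, -1, 0], so the three vectors are linearly dependent.
Thus they do not form a basis for ℝ³, and dim(span{v₁, v₂, v₃}) = 2 (spanned by v₁ and v₂).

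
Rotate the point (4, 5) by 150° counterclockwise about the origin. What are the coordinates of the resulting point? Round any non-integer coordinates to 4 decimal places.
(-5.9641, -2.3301)

Rotation matrix R(θ) = [[cos θ, -sin θ], [sin θ, cos θ]]; for θ = 150°:
R = [[-√3/2, -1/2], [1/2, -√3/2]]
Result: R × [4, 5]ᵀ = [-√3/2·4 + (-1/2)·5, 1/2·4 + (-√3/2)·5]ᵀ = (-5.9641, -2.3301)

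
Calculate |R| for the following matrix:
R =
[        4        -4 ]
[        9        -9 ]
det(R) = 0

For a 2×2 matrix [[a, b], [c, d]], det = a*d - b*c.
det(R) = (4)*(-9) - (-4)*(9) = -36 + 36 = 0.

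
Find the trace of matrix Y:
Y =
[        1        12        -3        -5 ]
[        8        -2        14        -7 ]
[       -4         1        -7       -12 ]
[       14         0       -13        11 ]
tr(Y) = 1 - 2 - 7 + 11 = 3

The trace of a square matrix is the sum of its diagonal entries.
Diagonal entries of Y: Y[0][0] = 1, Y[1][1] = -2, Y[2][2] = -7, Y[3][3] = 11.
tr(Y) = 1 - 2 - 7 + 11 = 3.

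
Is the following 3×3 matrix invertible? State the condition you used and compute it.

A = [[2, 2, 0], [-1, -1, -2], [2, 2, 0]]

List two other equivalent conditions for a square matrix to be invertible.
No, not invertible; det(A) = 0 (two rows are equal, so the rows are linearly dependent). Equivalent conditions (failing for this A): rank(A) < 3; Ax = 0 has non-trivial solutions; 0 is an eigenvalue; the columns are linearly dependent.

To check invertibility, compute det(A).
In this matrix, row 0 and the last row are identical, so one row is a scalar multiple of another and the rows are linearly dependent.
A matrix with linearly dependent rows has det = 0 and is not invertible.
Equivalent failed conditions:
- rank(A) < 3.
- Ax = 0 has non-trivial solutions.
- 0 is an eigenvalue.
- The columns are linearly dependent.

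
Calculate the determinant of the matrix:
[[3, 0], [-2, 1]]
3

For a 2×2 matrix [[a, b], [c, d]], det = ad - bc
det = (3)(1) - (0)(-2) = 3 - 0 = 3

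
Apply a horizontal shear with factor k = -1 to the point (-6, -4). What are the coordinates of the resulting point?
(-2, -4)

Shear matrix for horizontal shear with factor k = -1:
[[1, -1], [0, 1]]
Result: (-6, -4) → (-2, -4)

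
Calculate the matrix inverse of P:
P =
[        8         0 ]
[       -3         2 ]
det(P) = 16
P⁻¹ =
[      1/8         0 ]
[     3/16       1/2 ]

For a 2×2 matrix P = [[a, b], [c, d]] with det(P) ≠ 0, P⁻¹ = (1/det(P)) * [[d, -b], [-c, a]].
det(P) = (8)*(2) - (0)*(-3) = 16 - 0 = 16.
P⁻¹ = (1/16) * [[2, 0], [3, 8]].
Dividing each entry by 16 and reducing:
P⁻¹ =
[      1/8         0 ]
[     3/16       1/2 ]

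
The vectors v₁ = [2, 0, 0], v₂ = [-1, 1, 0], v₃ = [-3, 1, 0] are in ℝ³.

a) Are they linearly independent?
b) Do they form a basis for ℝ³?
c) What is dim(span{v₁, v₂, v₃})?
Not independent, not a basis, dim(span) = 2

Check whether v₃ can be written as a linear combination of v₁ and v₂.
v₃ = (-1)·v₁ + (1)·v₂ = [-3, 1, 0], so the three vectors are linearly dependent.
Thus they do not form a basis for ℝ³, and dim(span{v₁, v₂, v₃}) = 2 (spanned by v₁ and v₂).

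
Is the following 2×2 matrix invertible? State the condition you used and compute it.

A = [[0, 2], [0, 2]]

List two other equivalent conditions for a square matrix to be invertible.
No, not invertible; det(A) = 0 (two rows are equal, so the rows are linearly dependent). Equivalent conditions (failing for this A): rank(A) < 2; Ax = 0 has non-trivial solutions; 0 is an eigenvalue; the columns are linearly dependent.

To check invertibility, compute det(A).
In this matrix, row 0 and the last row are identical, so one row is a scalar multiple of another and the rows are linearly dependent.
A matrix with linearly dependent rows has det = 0 and is not invertible.
Equivalent failed conditions:
- rank(A) < 2.
- Ax = 0 has non-trivial solutions.
- 0 is an eigenvalue.
- The columns are linearly dependent.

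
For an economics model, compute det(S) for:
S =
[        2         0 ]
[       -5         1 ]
det(S) = 2

For a 2×2 matrix [[a, b], [c, d]], det = a*d - b*c.
det(S) = (2)*(1) - (0)*(-5) = 2 - 0 = 2.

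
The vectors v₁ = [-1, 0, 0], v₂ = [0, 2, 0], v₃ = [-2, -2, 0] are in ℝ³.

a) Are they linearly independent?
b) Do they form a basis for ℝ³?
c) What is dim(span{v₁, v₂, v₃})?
Not independent, not a basis, dim(span) = 2

Check whether v₃ can be written as a linear combination of v₁ and v₂.
v₃ = (2)·v₁ + (-1)·v₂ = [-2, -2, 0], so the three vectors are linearly dependent.
Thus they do not form a basis for ℝ³, and dim(span{v₁, v₂, v₃}) = 2 (spanned by v₁ and v₂).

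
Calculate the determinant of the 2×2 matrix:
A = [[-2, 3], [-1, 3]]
-3

For A = [[a, b], [c, d]], det(A) = a*d - b*c.
det(A) = (-2)*(3) - (3)*(-1) = -6 - -3 = -3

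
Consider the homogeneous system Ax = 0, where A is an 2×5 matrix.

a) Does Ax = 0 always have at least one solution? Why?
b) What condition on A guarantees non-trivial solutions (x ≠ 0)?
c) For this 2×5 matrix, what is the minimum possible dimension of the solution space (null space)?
a) Yes, x = 0 is always a solution. b) When A has linearly dependent columns (rank < n). c) Minimum nullity = 3.

a) x = 0 satisfies A·0 = 0, so the zero vector is always a solution.
b) Non-trivial solutions exist iff the columns of A are linearly dependent, equivalently rank(A) < n (the number of columns).
c) By rank-nullity, rank(A) + nullity(A) = n = 5. Since A has only 2 rows, rank(A) ≤ 2, so nullity(A) ≥ 5 - 2 = 3.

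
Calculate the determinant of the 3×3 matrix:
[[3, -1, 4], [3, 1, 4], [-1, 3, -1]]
2

Expansion along first row:
det = 3·det([[1,4],[3,-1]]) - -1·det([[3,4],[-1,-1]]) + 4·det([[3,1],[-1,3]])
    = 3·(1·-1 - 4·3) - -1·(3·-1 - 4·-1) + 4·(3·3 - 1·-1)
    = 3·-13 - -1·1 + 4·10
    = -39 + 1 + 40 = 2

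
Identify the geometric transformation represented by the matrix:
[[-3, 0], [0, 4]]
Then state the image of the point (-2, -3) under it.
non-uniform scaling by (-3, 4); image of (-2, -3) is (6, -12)

This is diagonal with distinct entries, so it scales the x-axis by -3 and the y-axis by 4.
The matrix [[-3, 0], [0, 4]] represents: non-uniform scaling by (-3, 4).
Applying it to (-2, -3): [-3·-2 + 0·-3, 0·-2 + 4·-3] = (6, -12).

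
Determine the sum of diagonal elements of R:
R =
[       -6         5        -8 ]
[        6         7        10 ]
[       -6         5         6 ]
tr(R) = -6 + 7 + 6 = 7

The trace of a square matrix is the sum of its diagonal entries.
Diagonal entries of R: R[0][0] = -6, R[1][1] = 7, R[2][2] = 6.
tr(R) = -6 + 7 + 6 = 7.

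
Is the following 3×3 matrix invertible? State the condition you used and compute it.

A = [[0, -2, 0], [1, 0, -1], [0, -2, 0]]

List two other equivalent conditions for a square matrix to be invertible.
No, not invertible; det(A) = 0 (two rows are equal, so the rows are linearly dependent). Equivalent conditions (failing for this A): rank(A) < 3; Ax = 0 has non-trivial solutions; 0 is an eigenvalue; the columns are linearly dependent.

To check invertibility, compute det(A).
In this matrix, row 0 and the last row are identical, so one row is a scalar multiple of another and the rows are linearly dependent.
A matrix with linearly dependent rows has det = 0 and is not invertible.
Equivalent failed conditions:
- rank(A) < 3.
- Ax = 0 has non-trivial solutions.
- 0 is an eigenvalue.
- The columns are linearly dependent.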